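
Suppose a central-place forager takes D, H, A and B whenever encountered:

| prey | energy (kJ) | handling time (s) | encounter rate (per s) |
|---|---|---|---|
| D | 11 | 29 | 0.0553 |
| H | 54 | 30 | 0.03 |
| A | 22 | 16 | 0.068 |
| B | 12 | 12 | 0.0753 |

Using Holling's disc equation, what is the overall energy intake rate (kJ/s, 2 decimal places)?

0.84 kJ/s

R = Σλ_iE_i / (1 + Σλ_ih_i)
Numerator: 0.0553×11 + 0.03×54 + 0.068×22 + 0.0753×12 = 4.628
Denominator: 1 + 0.0553×29 + 0.03×30 + 0.068×16 + 0.0753×12 = 5.495
R = 4.628/5.495 = 0.8422 kJ/s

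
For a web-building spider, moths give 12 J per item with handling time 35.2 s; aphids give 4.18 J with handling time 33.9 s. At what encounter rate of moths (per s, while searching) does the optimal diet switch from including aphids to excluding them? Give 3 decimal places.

0.016 per s

The zero-one rule: include aphids iff E₂/h₂ > λE₁/(1+λh₁). Equality gives the switch point.
λE₁h₂ = E₂ + λE₂h₁ ⇒ λ = E₂/(E₁h₂ − E₂h₁) = 4.18/(406.8 − 147.1) = 0.0161 per s.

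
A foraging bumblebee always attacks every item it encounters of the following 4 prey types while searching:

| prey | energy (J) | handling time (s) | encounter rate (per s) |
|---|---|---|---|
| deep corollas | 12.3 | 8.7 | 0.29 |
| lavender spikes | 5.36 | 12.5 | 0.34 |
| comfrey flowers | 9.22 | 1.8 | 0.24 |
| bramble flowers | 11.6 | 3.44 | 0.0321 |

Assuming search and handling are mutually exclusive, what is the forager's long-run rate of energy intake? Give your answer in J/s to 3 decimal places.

0.959 J/s

R = (0.29×12.3 + 0.34×5.36 + 0.24×9.22 + 0.0321×11.6) / (1 + 0.29×8.7 + 0.34×12.5 + 0.24×1.8 + 0.0321×3.44) = 7.975/8.315 = 0.959 J/s.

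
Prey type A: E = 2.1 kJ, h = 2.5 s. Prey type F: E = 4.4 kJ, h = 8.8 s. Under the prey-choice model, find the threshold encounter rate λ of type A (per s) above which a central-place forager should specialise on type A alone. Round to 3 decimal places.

Drop type F once their profitability E₂/h₂ falls below the rate achievable on type A alone: E₂/h₂ = λE₁/(1 + λh₁).
Solve for λ: λE₁h₂ = E₂(1 + λh₁) → λ(E₁h₂ − E₂h₁) = E₂ → λ = E₂/(E₁h₂ − E₂h₁).
λ = 4.4/(2.1×8.8 − 4.4×2.5) = 4.4/7.48 = 0.5882 per s.

0.588 per s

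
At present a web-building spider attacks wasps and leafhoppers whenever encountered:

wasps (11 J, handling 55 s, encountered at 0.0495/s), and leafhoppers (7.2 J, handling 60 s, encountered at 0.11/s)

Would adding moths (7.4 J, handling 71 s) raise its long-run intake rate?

No

Current rate: (0.0495×11 + 0.11×7.2)/(1 + 0.0495×55 + 0.11×60) = 0.1295 J/s.
moths: E/h = 7.4/71 = 0.1042 J/s.
0.1042 < 0.1295, so adding moths would lower the average — exclude it.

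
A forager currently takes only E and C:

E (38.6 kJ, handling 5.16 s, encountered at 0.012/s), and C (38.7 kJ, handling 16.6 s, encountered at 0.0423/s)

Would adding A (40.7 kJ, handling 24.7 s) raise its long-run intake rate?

Current rate: (0.012×38.6 + 0.0423×38.7)/(1 + 0.012×5.16 + 0.0423×16.6) = 1.191 kJ/s.
Profitability of A: 40.7/24.7 = 1.648 kJ/s.
1.648 > 1.191, so adding A raises the average — include it.

Yes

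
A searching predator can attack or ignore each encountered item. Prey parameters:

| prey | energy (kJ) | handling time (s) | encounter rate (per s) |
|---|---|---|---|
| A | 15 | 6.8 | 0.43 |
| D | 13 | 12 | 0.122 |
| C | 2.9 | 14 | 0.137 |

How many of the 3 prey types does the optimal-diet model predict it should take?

Rank by E/h (kJ/s): A 2.21, D 1.08, C 0.207. Include each in turn until the next type's E/h falls below the running intake rate.
Rate on top 1: 1.644. D: 1.08 < 1.644 → exclude; stop.
Optimal diet: A — 1 of 3 types.

1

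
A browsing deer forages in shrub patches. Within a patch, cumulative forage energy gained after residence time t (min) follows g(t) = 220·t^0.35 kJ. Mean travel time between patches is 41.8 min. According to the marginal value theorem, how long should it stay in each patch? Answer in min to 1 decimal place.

By the marginal value theorem, leave when the instantaneous gain rate g'(t) equals the habitat-wide average g(t)/(T + t).
g'(t) = 0.35·220·t^-0.65. Setting 0.35·220·t^-0.65 = 220·t^0.35/(41.8+t) gives 0.35(41.8+t) = t, so 0.65·t = 0.35×41.8.
t* = 0.35×41.8/0.65 = 22.51 min.

22.5 min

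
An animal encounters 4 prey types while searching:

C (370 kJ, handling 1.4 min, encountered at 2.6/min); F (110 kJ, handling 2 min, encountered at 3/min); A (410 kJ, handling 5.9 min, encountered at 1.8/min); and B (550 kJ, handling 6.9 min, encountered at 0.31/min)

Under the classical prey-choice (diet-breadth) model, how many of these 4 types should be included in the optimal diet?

1

E/h in descending order: C 264, B 79.7, A 69.5, F 55 kJ/min. The optimal diet is the largest prefix of this list for which every included type satisfies E_i/h_i > R on the types above it.
Rate on top 1: 207.3. B: 79.7 < 207.3 → exclude; stop.
Optimal diet: C — 1 of 4 types.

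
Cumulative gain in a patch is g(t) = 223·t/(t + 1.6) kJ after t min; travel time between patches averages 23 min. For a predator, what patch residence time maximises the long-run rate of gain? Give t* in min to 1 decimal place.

6.1 min

Optimal t* satisfies g'(t*) = g(t*)/(T + t*).
g'(t) = 223·1.6/(t + 1.6)². Setting 223·1.6/(t+1.6)² = 223t/[(t+1.6)(23+t)] gives 1.6(23+t) = t(t+1.6), so t² = 1.6×23 = 36.8.
t* = √36.8 = 6.066 min.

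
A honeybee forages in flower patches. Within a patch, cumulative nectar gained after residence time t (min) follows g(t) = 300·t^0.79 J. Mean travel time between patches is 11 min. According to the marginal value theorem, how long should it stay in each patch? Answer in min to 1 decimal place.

Optimal t* satisfies g'(t*) = g(t*)/(T + t*).
g'(t) = 0.79·300·t^-0.21. Setting 0.79·300·t^-0.21 = 300·t^0.79/(11+t) gives 0.79(11+t) = t, so 0.21·t = 0.79×11.
t* = 0.79×11/0.21 = 41.38 min.

41.4 min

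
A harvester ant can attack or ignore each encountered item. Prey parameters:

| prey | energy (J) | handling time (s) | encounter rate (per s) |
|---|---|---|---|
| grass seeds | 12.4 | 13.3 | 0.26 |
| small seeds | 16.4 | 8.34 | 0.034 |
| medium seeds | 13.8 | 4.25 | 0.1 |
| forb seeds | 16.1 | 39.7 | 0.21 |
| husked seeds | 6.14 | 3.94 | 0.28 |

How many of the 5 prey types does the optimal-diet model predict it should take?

3

E/h in descending order: medium seeds 3.25, small seeds 1.97, husked seeds 1.56, grass seeds 0.932, forb seeds 0.406 J/s. The optimal diet is the largest prefix of this list for which every included type satisfies E_i/h_i > R on the types above it.
Rate on top 1: 0.9684. small seeds: 1.97 > 0.9684 → include.
Rate on top 2: 1.134. husked seeds: 1.56 > 1.134 → include.
Rate on top 3: 1.301. grass seeds: 0.932 < 1.301 → exclude; stop.
Optimal diet: medium seeds, small seeds, husked seeds — 3 of 5 types.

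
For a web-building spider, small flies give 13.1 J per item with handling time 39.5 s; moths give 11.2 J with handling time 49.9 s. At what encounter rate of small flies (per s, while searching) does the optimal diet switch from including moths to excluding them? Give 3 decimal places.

Drop moths once their profitability E₂/h₂ falls below the rate achievable on small flies alone: E₂/h₂ = λE₁/(1 + λh₁).
Solve for λ: λE₁h₂ = E₂(1 + λh₁) → λ(E₁h₂ − E₂h₁) = E₂ → λ = E₂/(E₁h₂ − E₂h₁).
λ = 11.2/(13.1×49.9 − 11.2×39.5) = 11.2/211.3 = 0.05301 per s.

0.053 per s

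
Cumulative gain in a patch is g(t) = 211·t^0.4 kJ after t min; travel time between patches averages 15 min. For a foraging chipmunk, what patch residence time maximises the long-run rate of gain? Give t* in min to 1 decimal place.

10.0 min

Maximise g(t)/(T+t): set derivative to zero → g'(t)(T+t) = g(t).
g'(t) = 0.4·211·t^-0.6. Setting 0.4·211·t^-0.6 = 211·t^0.4/(15+t) gives 0.4(15+t) = t, so 0.60·t = 0.4×15.
t* = 0.4×15/0.60 = 10 min.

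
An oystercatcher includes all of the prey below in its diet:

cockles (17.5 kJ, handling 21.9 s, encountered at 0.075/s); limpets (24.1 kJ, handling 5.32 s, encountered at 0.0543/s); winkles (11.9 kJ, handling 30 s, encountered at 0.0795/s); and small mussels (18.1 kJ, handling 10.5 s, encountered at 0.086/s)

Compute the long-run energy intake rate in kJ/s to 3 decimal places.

0.824 kJ/s

Energy encountered per unit search time: 0.075×17.5 + 0.0543×24.1 + 0.0795×11.9 + 0.086×18.1 = 5.124 kJ/s.
Handling time per unit search time: 0.075×21.9 + 0.0543×5.32 + 0.0795×30 + 0.086×10.5 = 5.219.
Rate = 5.124/(1 + 5.219) = 0.8238 kJ/s.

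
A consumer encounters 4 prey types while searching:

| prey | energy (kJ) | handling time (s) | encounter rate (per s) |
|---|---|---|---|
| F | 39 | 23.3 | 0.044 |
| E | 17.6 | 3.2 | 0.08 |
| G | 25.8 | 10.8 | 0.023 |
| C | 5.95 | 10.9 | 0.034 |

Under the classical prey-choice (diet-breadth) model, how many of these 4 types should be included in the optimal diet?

3

Profitabilities (E/h, kJ/s): E 5.5, G 2.39, F 1.67, C 0.546. Add prey in this order while the next type's profitability exceeds the intake rate on those already taken.
Rate on top 1: 1.121. G: 2.39 > 1.121 → include.
Rate on top 2: 1.33. F: 1.67 > 1.33 → include.
Rate on top 3: 1.47. C: 0.546 < 1.47 → exclude; stop.
Optimal diet: E, G, F — 3 of 4 types.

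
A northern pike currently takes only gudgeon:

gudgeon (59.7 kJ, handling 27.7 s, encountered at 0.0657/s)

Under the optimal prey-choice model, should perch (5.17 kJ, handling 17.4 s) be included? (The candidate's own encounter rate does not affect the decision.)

On gudgeon alone, R = ΣλE/(1+Σλh) = 3.922/2.82 = 1.391 kJ/s.
perch: E/h = 5.17/17.4 = 0.2971 kJ/s.
Since 0.2971 < R, time spent handling perch is better spent searching.

No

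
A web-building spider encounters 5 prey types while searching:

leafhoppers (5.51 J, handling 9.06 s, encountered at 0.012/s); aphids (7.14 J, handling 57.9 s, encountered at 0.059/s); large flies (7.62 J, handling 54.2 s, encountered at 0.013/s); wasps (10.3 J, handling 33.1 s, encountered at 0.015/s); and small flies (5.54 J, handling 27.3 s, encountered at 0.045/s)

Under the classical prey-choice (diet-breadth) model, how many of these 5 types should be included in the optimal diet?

Profitabilities (E/h, J/s): leafhoppers 0.608, wasps 0.311, small flies 0.203, large flies 0.141, aphids 0.123. Add prey in this order while the next type's profitability exceeds the intake rate on those already taken.
Rate on top 1: 0.05964. wasps: 0.311 > 0.05964 → include.
Rate on top 2: 0.1374. small flies: 0.203 > 0.1374 → include.
Rate on top 3: 0.1658. large flies: 0.141 < 0.1658 → exclude; stop.
Optimal diet: leafhoppers, wasps, small flies — 3 of 5 types.

3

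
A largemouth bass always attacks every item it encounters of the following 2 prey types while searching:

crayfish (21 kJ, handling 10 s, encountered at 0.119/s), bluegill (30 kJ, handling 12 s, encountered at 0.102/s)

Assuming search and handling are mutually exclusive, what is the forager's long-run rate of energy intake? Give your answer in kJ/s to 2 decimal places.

Energy encountered per unit search time: 0.119×21 + 0.102×30 = 5.559 kJ/s.
Handling time per unit search time: 0.119×10 + 0.102×12 = 2.414.
Rate = 5.559/(1 + 2.414) = 1.628 kJ/s.

1.63 kJ/s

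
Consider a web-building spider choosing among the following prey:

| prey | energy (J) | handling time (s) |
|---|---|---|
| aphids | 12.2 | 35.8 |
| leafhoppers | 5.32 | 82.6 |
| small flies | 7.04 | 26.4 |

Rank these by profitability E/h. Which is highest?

Profitability E/h (J/s): aphids = 12.2/35.8 = 0.341, leafhoppers = 5.32/82.6 = 0.0644, small flies = 7.04/26.4 = 0.267.
Ranked: aphids > small flies > leafhoppers.

aphids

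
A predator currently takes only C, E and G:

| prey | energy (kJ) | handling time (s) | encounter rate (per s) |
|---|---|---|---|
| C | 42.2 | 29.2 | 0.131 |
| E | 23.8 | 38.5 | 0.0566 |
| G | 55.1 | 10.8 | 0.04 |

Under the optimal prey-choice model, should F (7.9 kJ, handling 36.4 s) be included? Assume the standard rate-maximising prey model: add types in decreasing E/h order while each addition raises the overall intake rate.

On C, E and G alone, R = ΣλE/(1+Σλh) = 9.079/7.436 = 1.221 kJ/s.
Profitability of F: 7.9/36.4 = 0.217 kJ/s.
0.217 < 1.221, so adding F would lower the average — exclude it.

No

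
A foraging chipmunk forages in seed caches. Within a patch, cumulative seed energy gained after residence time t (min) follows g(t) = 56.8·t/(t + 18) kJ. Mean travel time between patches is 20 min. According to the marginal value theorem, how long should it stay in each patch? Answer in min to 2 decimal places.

18.97 min

Maximise g(t)/(T+t): set derivative to zero → g'(t)(T+t) = g(t).
g'(t) = 56.8·18/(t + 18)². Setting 56.8·18/(t+18)² = 56.8t/[(t+18)(20+t)] gives 18(20+t) = t(t+18), so t² = 18×20 = 360.
t* = √360 = 18.97 min.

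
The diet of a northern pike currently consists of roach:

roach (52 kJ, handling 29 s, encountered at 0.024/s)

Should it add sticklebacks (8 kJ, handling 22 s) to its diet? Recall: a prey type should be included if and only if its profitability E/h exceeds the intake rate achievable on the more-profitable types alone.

Intake rate on the current diet: R = (0.024×52) / (1 + 0.024×29) = 1.248/1.696 = 0.7358 kJ/s.
Profitability of sticklebacks: 8/22 = 0.3636 kJ/s.
0.3636 < 0.7358, so adding sticklebacks would lower the average — exclude it.

No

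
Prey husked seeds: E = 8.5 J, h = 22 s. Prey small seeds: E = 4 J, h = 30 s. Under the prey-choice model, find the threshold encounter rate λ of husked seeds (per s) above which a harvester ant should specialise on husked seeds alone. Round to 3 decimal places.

Drop small seeds once their profitability E₂/h₂ falls below the rate achievable on husked seeds alone: E₂/h₂ = λE₁/(1 + λh₁).
Solve for λ: λE₁h₂ = E₂(1 + λh₁) → λ(E₁h₂ − E₂h₁) = E₂ → λ = E₂/(E₁h₂ − E₂h₁).
λ = 4/(8.5×30 − 4×22) = 4/167 = 0.02395 per s.

0.024 per s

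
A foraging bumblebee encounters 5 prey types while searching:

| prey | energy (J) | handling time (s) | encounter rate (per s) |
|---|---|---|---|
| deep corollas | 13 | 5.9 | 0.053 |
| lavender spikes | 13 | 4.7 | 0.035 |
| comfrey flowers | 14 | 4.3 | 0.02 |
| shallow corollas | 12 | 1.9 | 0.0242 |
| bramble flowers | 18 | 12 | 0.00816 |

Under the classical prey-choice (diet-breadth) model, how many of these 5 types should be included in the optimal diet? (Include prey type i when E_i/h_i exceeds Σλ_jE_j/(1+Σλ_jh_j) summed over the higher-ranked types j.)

E/h in descending order: shallow corollas 6.32, comfrey flowers 3.26, lavender spikes 2.77, deep corollas 2.2, bramble flowers 1.5 J/s. The optimal diet is the largest prefix of this list for which every included type satisfies E_i/h_i > R on the types above it.
Rate on top 1: 0.2776. comfrey flowers: 3.26 > 0.2776 → include.
Rate on top 2: 0.5039. lavender spikes: 2.77 > 0.5039 → include.
Rate on top 3: 0.7909. deep corollas: 2.2 > 0.7909 → include.
Rate on top 4: 1.065. bramble flowers: 1.5 > 1.065 → include.
Optimal diet: shallow corollas, comfrey flowers, lavender spikes, deep corollas, bramble flowers — 5 of 5 types.

5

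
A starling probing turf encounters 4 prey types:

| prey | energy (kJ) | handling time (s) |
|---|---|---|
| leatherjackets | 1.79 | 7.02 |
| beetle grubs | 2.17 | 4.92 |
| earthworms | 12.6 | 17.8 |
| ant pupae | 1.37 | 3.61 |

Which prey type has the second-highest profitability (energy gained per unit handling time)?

beetle grubs

In descending order of E/h:
earthworms: 12.6/17.8 = 0.708 kJ/s
beetle grubs: 2.17/4.92 = 0.441 kJ/s
ant pupae: 1.37/3.61 = 0.38 kJ/s
leatherjackets: 1.79/7.02 = 0.255 kJ/s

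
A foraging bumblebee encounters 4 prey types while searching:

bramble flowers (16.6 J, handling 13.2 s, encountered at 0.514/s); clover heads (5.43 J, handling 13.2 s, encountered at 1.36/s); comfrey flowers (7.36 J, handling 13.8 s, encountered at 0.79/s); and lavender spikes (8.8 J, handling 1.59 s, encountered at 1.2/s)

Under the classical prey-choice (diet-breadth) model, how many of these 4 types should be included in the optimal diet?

1

Profitabilities (E/h, J/s): lavender spikes 5.53, bramble flowers 1.26, comfrey flowers 0.533, clover heads 0.411. Add prey in this order while the next type's profitability exceeds the intake rate on those already taken.
Rate on top 1: 3.631. bramble flowers: 1.26 < 3.631 → exclude; stop.
Optimal diet: lavender spikes — 1 of 4 types.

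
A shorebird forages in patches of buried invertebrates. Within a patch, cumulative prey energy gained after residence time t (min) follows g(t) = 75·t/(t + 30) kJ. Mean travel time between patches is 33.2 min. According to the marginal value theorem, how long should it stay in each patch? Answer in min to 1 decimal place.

Maximise g(t)/(T+t): set derivative to zero → g'(t)(T+t) = g(t).
g'(t) = 75·30/(t + 30)². Setting 75·30/(t+30)² = 75t/[(t+30)(33.2+t)] gives 30(33.2+t) = t(t+30), so t² = 30×33.2 = 996.
t* = √996 = 31.56 min.

31.6 min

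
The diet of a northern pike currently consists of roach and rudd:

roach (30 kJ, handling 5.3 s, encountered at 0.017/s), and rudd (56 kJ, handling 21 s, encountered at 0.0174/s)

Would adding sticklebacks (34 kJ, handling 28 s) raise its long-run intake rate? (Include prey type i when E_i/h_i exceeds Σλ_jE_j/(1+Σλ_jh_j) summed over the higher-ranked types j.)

On roach and rudd alone, R = ΣλE/(1+Σλh) = 1.484/1.456 = 1.02 kJ/s.
sticklebacks: E/h = 34/28 = 1.214 kJ/s.
Since 1.214 > R, including sticklebacks increases the long-run rate.

Yes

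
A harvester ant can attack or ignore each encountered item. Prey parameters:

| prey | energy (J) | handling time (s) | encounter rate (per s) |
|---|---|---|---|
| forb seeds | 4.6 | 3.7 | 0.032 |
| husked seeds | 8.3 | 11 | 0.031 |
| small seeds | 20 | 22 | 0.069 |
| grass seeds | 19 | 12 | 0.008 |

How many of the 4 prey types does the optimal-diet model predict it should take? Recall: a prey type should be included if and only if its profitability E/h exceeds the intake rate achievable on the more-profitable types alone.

4

Profitabilities (E/h, J/s): grass seeds 1.58, forb seeds 1.24, small seeds 0.909, husked seeds 0.755. Add prey in this order while the next type's profitability exceeds the intake rate on those already taken.
Rate on top 1: 0.1387. forb seeds: 1.24 > 0.1387 → include.
Rate on top 2: 0.2464. small seeds: 0.909 > 0.2464 → include.
Rate on top 3: 0.6146. husked seeds: 0.755 > 0.6146 → include.
Optimal diet: grass seeds, forb seeds, small seeds, husked seeds — 4 of 4 types.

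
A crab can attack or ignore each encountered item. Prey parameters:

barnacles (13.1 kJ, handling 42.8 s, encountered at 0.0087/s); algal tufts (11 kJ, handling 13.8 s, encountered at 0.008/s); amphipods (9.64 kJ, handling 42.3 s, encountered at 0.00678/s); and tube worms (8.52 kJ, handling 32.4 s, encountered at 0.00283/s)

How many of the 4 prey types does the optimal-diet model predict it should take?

4

E/h in descending order: algal tufts 0.797, barnacles 0.306, tube worms 0.263, amphipods 0.228 kJ/s. The optimal diet is the largest prefix of this list for which every included type satisfies E_i/h_i > R on the types above it.
Rate on top 1: 0.07925. barnacles: 0.306 > 0.07925 → include.
Rate on top 2: 0.1362. tube worms: 0.263 > 0.1362 → include.
Rate on top 3: 0.1436. amphipods: 0.228 > 0.1436 → include.
Optimal diet: algal tufts, barnacles, tube worms, amphipods — 4 of 4 types.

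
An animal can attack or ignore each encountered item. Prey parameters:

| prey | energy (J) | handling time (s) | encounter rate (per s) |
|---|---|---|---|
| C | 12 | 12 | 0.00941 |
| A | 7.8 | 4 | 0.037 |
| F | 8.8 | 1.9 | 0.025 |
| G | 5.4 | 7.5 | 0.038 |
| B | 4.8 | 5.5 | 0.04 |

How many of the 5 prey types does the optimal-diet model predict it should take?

E/h in descending order: F 4.63, A 1.95, C 1, B 0.873, G 0.72 J/s. The optimal diet is the largest prefix of this list for which every included type satisfies E_i/h_i > R on the types above it.
Rate on top 1: 0.21. A: 1.95 > 0.21 → include.
Rate on top 2: 0.4254. C: 1 > 0.4254 → include.
Rate on top 3: 0.475. B: 0.873 > 0.475 → include.
Rate on top 4: 0.5323. G: 0.72 > 0.5323 → include.
Optimal diet: F, A, C, B, G — 5 of 5 types.

5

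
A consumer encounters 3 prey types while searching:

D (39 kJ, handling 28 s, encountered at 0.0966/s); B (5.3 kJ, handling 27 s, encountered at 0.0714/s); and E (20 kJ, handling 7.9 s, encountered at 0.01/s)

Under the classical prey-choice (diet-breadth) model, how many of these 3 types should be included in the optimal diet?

2

E/h in descending order: E 2.53, D 1.39, B 0.196 kJ/s. The optimal diet is the largest prefix of this list for which every included type satisfies E_i/h_i > R on the types above it.
Rate on top 1: 0.1854. D: 1.39 > 0.1854 → include.
Rate on top 2: 1.049. B: 0.196 < 1.049 → exclude; stop.
Optimal diet: E, D — 2 of 3 types.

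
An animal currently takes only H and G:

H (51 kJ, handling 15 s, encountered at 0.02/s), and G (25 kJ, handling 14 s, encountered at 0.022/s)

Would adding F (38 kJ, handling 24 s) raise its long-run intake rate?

Intake rate on the current diet: R = (0.02×51 + 0.022×25) / (1 + 0.02×15 + 0.022×14) = 1.57/1.608 = 0.9764 kJ/s.
Profitability of F: 38/24 = 1.583 kJ/s.
1.583 > 0.9764, so adding F raises the average — include it.

Yes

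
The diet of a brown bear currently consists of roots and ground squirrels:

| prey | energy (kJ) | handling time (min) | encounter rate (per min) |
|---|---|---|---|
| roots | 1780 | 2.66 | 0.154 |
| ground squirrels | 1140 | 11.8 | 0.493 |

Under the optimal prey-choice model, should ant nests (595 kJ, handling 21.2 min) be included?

On roots and ground squirrels alone, R = ΣλE/(1+Σλh) = 836.1/7.227 = 115.7 kJ/min.
ant nests: E/h = 595/21.2 = 28.07 kJ/min.
28.07 < 115.7, so adding ant nests would lower the average — exclude it.

No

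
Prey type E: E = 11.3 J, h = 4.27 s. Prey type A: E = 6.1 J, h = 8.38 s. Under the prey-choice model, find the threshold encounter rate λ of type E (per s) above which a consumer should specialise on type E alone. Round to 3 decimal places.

0.089 per s

At the threshold, the rate on type E alone equals the profitability of type A: λ·11.3/(1 + λ·4.27) = 6.1/8.38 = 0.7279.
Rearranging, λ(11.3 − 0.7279×4.27) = 0.7279, so λ = 0.7279/8.192 = 0.08886 per s.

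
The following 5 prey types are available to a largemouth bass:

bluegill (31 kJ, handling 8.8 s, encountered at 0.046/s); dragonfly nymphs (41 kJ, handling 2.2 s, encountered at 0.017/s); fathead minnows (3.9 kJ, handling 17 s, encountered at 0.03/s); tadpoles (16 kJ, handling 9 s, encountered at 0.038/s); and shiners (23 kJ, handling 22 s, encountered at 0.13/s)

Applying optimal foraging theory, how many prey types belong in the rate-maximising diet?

3

Rank by E/h (kJ/s): dragonfly nymphs 18.6, bluegill 3.52, tadpoles 1.78, shiners 1.05, fathead minnows 0.229. Include each in turn until the next type's E/h falls below the running intake rate.
Rate on top 1: 0.6719. bluegill: 3.52 > 0.6719 → include.
Rate on top 2: 1.472. tadpoles: 1.78 > 1.472 → include.
Rate on top 3: 1.531. shiners: 1.05 < 1.531 → exclude; stop.
Optimal diet: dragonfly nymphs, bluegill, tadpoles — 3 of 5 types.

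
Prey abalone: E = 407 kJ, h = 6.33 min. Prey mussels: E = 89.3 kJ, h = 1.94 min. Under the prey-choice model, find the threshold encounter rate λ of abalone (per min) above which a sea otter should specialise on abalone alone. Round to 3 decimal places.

At the threshold, the rate on abalone alone equals the profitability of mussels: λ·407/(1 + λ·6.33) = 89.3/1.94 = 46.03.
Rearranging, λ(407 − 46.03×6.33) = 46.03, so λ = 46.03/115.6 = 0.3981 per min.

0.398 per min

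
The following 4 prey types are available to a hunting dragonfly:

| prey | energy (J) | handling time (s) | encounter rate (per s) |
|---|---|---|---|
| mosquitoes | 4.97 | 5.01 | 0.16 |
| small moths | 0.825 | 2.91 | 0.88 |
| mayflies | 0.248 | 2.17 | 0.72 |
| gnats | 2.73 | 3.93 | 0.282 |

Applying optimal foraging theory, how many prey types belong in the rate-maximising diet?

2

E/h in descending order: mosquitoes 0.992, gnats 0.695, small moths 0.284, mayflies 0.114 J/s. The optimal diet is the largest prefix of this list for which every included type satisfies E_i/h_i > R on the types above it.
Rate on top 1: 0.4414. gnats: 0.695 > 0.4414 → include.
Rate on top 2: 0.5378. small moths: 0.284 < 0.5378 → exclude; stop.
Optimal diet: mosquitoes, gnats — 2 of 4 types.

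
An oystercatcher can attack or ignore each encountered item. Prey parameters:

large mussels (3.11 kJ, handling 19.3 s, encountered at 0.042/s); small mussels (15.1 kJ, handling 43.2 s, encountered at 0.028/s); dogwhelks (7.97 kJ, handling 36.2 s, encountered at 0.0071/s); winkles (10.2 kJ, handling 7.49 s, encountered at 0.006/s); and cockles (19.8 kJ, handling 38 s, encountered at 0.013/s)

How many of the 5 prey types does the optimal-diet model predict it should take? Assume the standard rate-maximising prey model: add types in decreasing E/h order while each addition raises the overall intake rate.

3

Rank by E/h (kJ/s): winkles 1.36, cockles 0.521, small mussels 0.35, dogwhelks 0.22, large mussels 0.161. Include each in turn until the next type's E/h falls below the running intake rate.
Rate on top 1: 0.05857. cockles: 0.521 > 0.05857 → include.
Rate on top 2: 0.207. small mussels: 0.35 > 0.207 → include.
Rate on top 3: 0.2697. dogwhelks: 0.22 < 0.2697 → exclude; stop.
Optimal diet: winkles, cockles, small mussels — 3 of 5 types.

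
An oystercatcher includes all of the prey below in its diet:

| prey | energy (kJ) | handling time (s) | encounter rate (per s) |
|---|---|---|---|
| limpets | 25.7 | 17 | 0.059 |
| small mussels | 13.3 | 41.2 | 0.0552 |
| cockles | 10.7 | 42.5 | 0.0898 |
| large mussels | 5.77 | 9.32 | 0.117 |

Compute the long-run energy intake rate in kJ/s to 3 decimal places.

0.423 kJ/s

Energy encountered per unit search time: 0.059×25.7 + 0.0552×13.3 + 0.0898×10.7 + 0.117×5.77 = 3.886 kJ/s.
Handling time per unit search time: 0.059×17 + 0.0552×41.2 + 0.0898×42.5 + 0.117×9.32 = 8.184.
Rate = 3.886/(1 + 8.184) = 0.4232 kJ/s.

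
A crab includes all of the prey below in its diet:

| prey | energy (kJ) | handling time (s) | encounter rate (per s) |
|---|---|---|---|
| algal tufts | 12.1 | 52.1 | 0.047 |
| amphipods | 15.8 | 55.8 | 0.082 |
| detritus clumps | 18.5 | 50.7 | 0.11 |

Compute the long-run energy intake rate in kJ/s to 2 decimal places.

0.29 kJ/s

R = (0.047×12.1 + 0.082×15.8 + 0.11×18.5) / (1 + 0.047×52.1 + 0.082×55.8 + 0.11×50.7) = 3.899/13.6 = 0.2867 kJ/s.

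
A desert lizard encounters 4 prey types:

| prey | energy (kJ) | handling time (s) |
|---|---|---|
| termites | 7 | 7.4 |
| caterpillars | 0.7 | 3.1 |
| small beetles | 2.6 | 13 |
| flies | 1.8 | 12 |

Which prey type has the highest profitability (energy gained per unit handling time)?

Profitability E/h (kJ/s): termites = 7/7.4 = 0.946, caterpillars = 0.7/3.1 = 0.226, small beetles = 2.6/13 = 0.2, flies = 1.8/12 = 0.15.
Ranked: termites > caterpillars > small beetles > flies.

termites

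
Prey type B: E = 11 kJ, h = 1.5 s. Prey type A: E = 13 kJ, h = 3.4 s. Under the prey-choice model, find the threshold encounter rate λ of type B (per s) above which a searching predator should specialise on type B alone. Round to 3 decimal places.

0.726 per s

The zero-one rule: include type A iff E₂/h₂ > λE₁/(1+λh₁). Equality gives the switch point.
λE₁h₂ = E₂ + λE₂h₁ ⇒ λ = E₂/(E₁h₂ − E₂h₁) = 13/(37.4 − 19.5) = 0.7263 per s.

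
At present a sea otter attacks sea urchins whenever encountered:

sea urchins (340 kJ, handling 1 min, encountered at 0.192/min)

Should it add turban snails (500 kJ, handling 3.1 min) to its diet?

On sea urchins alone, R = ΣλE/(1+Σλh) = 65.28/1.192 = 54.77 kJ/min.
turban snails: E/h = 500/3.1 = 161.3 kJ/min.
Since 161.3 > R, including turban snails increases the long-run rate.

Yes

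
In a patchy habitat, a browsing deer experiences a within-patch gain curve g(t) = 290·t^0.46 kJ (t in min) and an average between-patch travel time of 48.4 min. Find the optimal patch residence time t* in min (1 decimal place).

Optimal t* satisfies g'(t*) = g(t*)/(T + t*).
g'(t) = 0.46·290·t^-0.54. Setting 0.46·290·t^-0.54 = 290·t^0.46/(48.4+t) gives 0.46(48.4+t) = t, so 0.54·t = 0.46×48.4.
t* = 0.46×48.4/0.54 = 41.23 min.

41.2 min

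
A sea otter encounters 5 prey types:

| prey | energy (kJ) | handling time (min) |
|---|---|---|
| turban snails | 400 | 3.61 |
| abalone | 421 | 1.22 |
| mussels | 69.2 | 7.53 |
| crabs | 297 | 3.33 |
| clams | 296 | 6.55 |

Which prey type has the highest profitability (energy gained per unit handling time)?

abalone

In descending order of E/h:
abalone: 421/1.22 = 345 kJ/min
turban snails: 400/3.61 = 111 kJ/min
crabs: 297/3.33 = 89.2 kJ/min
clams: 296/6.55 = 45.2 kJ/min
mussels: 69.2/7.53 = 9.19 kJ/min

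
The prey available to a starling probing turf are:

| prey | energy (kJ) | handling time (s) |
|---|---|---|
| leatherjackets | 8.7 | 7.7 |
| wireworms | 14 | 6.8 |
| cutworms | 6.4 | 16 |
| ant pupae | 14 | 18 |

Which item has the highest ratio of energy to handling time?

Profitability E/h (kJ/s): leatherjackets = 8.7/7.7 = 1.13, wireworms = 14/6.8 = 2.06, cutworms = 6.4/16 = 0.4, ant pupae = 14/18 = 0.778.
Ranked: wireworms > leatherjackets > ant pupae > cutworms.

wireworms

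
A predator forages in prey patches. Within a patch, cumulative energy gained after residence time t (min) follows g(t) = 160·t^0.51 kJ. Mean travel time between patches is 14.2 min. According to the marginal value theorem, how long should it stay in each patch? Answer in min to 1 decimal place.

14.8 min

By the marginal value theorem, leave when the instantaneous gain rate g'(t) equals the habitat-wide average g(t)/(T + t).
g'(t) = 0.51·160·t^-0.49. Setting 0.51·160·t^-0.49 = 160·t^0.51/(14.2+t) gives 0.51(14.2+t) = t, so 0.49·t = 0.51×14.2.
t* = 0.51×14.2/0.49 = 14.78 min.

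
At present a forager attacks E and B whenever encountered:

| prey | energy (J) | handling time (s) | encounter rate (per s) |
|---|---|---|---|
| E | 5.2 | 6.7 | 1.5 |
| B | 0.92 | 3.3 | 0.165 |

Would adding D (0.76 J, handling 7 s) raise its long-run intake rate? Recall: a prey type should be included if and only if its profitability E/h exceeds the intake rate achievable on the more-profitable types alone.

Intake rate on the current diet: R = (1.5×5.2 + 0.165×0.92) / (1 + 1.5×6.7 + 0.165×3.3) = 7.952/11.59 = 0.6858 J/s.
Profitability of D: 0.76/7 = 0.1086 J/s.
Since 0.1086 < R, time spent handling D is better spent searching.

No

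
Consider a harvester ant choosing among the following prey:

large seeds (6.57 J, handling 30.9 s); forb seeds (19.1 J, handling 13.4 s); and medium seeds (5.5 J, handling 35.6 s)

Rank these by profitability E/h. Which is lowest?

In descending order of E/h:
forb seeds: 19.1/13.4 = 1.43 J/s
large seeds: 6.57/30.9 = 0.213 J/s
medium seeds: 5.5/35.6 = 0.154 J/s

medium seeds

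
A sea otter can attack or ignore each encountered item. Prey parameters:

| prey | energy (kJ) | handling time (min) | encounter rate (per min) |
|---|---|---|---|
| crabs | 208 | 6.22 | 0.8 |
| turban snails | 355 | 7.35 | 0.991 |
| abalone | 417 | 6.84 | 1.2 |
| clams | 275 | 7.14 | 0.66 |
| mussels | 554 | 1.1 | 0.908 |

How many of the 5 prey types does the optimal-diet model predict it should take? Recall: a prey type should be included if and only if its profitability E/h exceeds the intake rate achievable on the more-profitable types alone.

Rank by E/h (kJ/min): mussels 504, abalone 61, turban snails 48.3, clams 38.5, crabs 33.4. Include each in turn until the next type's E/h falls below the running intake rate.
Rate on top 1: 251.7. abalone: 61 < 251.7 → exclude; stop.
Optimal diet: mussels — 1 of 5 types.

1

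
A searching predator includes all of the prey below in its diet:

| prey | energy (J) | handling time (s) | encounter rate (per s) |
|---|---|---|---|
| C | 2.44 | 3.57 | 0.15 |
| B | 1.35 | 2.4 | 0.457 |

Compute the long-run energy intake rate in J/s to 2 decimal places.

0.37 J/s

R = Σλ_iE_i / (1 + Σλ_ih_i)
Numerator: 0.15×2.44 + 0.457×1.35 = 0.983
Denominator: 1 + 0.15×3.57 + 0.457×2.4 = 2.632
R = 0.983/2.632 = 0.3734 J/s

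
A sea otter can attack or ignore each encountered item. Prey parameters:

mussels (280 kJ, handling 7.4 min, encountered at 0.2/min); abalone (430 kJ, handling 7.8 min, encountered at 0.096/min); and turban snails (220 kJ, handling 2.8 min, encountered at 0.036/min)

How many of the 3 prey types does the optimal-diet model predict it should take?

E/h in descending order: turban snails 78.6, abalone 55.1, mussels 37.8 kJ/min. The optimal diet is the largest prefix of this list for which every included type satisfies E_i/h_i > R on the types above it.
Rate on top 1: 7.195. abalone: 55.1 > 7.195 → include.
Rate on top 2: 26.6. mussels: 37.8 > 26.6 → include.
Optimal diet: turban snails, abalone, mussels — 3 of 3 types.

3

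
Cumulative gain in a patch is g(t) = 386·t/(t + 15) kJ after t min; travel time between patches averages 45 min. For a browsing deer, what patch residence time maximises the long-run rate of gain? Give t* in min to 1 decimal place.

By the marginal value theorem, leave when the instantaneous gain rate g'(t) equals the habitat-wide average g(t)/(T + t).
g'(t) = 386·15/(t + 15)². Setting 386·15/(t+15)² = 386t/[(t+15)(45+t)] gives 15(45+t) = t(t+15), so t² = 15×45 = 675.
t* = √675 = 25.98 min.

26.0 min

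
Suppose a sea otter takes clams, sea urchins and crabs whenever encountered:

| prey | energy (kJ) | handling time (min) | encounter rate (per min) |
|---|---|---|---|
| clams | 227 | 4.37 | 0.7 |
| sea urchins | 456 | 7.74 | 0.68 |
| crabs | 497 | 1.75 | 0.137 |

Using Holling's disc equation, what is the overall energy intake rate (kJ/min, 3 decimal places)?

56.167 kJ/min

Energy encountered per unit search time: 0.7×227 + 0.68×456 + 0.137×497 = 537.1 kJ/min.
Handling time per unit search time: 0.7×4.37 + 0.68×7.74 + 0.137×1.75 = 8.562.
Rate = 537.1/(1 + 8.562) = 56.17 kJ/min.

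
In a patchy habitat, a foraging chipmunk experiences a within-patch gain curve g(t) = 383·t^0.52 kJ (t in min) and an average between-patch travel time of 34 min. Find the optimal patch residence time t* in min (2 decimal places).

36.83 min

By the marginal value theorem, leave when the instantaneous gain rate g'(t) equals the habitat-wide average g(t)/(T + t).
g'(t) = 0.52·383·t^-0.48. Setting 0.52·383·t^-0.48 = 383·t^0.52/(34+t) gives 0.52(34+t) = t, so 0.48·t = 0.52×34.
t* = 0.52×34/0.48 = 36.83 min.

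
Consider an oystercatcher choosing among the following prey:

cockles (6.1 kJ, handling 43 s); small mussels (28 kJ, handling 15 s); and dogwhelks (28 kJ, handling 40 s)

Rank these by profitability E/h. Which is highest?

In descending order of E/h:
small mussels: 28/15 = 1.87 kJ/s
dogwhelks: 28/40 = 0.7 kJ/s
cockles: 6.1/43 = 0.142 kJ/s

small mussels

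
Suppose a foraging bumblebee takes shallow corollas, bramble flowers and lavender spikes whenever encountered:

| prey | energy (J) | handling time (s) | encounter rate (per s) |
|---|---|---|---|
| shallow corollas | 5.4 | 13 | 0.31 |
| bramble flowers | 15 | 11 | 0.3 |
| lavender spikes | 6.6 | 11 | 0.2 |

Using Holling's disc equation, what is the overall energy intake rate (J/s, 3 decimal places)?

R = Σλ_iE_i / (1 + Σλ_ih_i)
Numerator: 0.31×5.4 + 0.3×15 + 0.2×6.6 = 7.494
Denominator: 1 + 0.31×13 + 0.3×11 + 0.2×11 = 10.53
R = 7.494/10.53 = 0.7117 J/s

0.712 J/s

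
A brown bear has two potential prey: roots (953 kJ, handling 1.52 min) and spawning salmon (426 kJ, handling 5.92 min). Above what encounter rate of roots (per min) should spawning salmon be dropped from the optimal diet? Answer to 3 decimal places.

At the threshold, the rate on roots alone equals the profitability of spawning salmon: λ·953/(1 + λ·1.52) = 426/5.92 = 71.96.
Rearranging, λ(953 − 71.96×1.52) = 71.96, so λ = 71.96/843.6 = 0.0853 per min.

0.085 per min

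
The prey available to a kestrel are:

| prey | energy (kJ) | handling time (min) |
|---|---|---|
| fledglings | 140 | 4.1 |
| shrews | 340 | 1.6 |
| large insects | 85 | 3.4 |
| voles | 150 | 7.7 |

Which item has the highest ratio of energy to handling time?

shrews

Profitability E/h (kJ/min): fledglings = 140/4.1 = 34.1, shrews = 340/1.6 = 212, large insects = 85/3.4 = 25, voles = 150/7.7 = 19.5.
Ranked: shrews > fledglings > large insects > voles.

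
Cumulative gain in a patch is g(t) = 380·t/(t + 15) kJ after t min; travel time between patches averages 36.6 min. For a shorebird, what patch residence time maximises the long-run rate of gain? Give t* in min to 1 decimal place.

23.4 min

Maximise g(t)/(T+t): set derivative to zero → g'(t)(T+t) = g(t).
g'(t) = 380·15/(t + 15)². Setting 380·15/(t+15)² = 380t/[(t+15)(36.6+t)] gives 15(36.6+t) = t(t+15), so t² = 15×36.6 = 549.
t* = √549 = 23.43 min.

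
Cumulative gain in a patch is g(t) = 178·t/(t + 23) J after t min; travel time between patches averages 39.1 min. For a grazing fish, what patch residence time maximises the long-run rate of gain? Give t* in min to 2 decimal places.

By the marginal value theorem, leave when the instantaneous gain rate g'(t) equals the habitat-wide average g(t)/(T + t).
g'(t) = 178·23/(t + 23)². Setting 178·23/(t+23)² = 178t/[(t+23)(39.1+t)] gives 23(39.1+t) = t(t+23), so t² = 23×39.1 = 899.3.
t* = √899.3 = 29.99 min.

29.99 min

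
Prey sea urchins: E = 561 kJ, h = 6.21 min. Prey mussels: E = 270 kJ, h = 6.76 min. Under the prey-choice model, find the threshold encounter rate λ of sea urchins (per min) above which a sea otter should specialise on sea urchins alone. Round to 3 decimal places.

Drop mussels once their profitability E₂/h₂ falls below the rate achievable on sea urchins alone: E₂/h₂ = λE₁/(1 + λh₁).
Solve for λ: λE₁h₂ = E₂(1 + λh₁) → λ(E₁h₂ − E₂h₁) = E₂ → λ = E₂/(E₁h₂ − E₂h₁).
λ = 270/(561×6.76 − 270×6.21) = 270/2116 = 0.1276 per min.

0.128 per min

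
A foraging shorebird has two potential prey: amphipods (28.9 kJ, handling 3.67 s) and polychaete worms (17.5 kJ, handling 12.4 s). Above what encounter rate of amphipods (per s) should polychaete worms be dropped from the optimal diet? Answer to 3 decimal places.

0.059 per s

At the threshold, the rate on amphipods alone equals the profitability of polychaete worms: λ·28.9/(1 + λ·3.67) = 17.5/12.4 = 1.411.
Rearranging, λ(28.9 − 1.411×3.67) = 1.411, so λ = 1.411/23.72 = 0.0595 per s.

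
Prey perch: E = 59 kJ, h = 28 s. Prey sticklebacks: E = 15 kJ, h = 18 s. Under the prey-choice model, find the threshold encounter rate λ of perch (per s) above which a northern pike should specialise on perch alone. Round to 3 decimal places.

At the threshold, the rate on perch alone equals the profitability of sticklebacks: λ·59/(1 + λ·28) = 15/18 = 0.8333.
Rearranging, λ(59 − 0.8333×28) = 0.8333, so λ = 0.8333/35.67 = 0.02336 per s.

0.023 per s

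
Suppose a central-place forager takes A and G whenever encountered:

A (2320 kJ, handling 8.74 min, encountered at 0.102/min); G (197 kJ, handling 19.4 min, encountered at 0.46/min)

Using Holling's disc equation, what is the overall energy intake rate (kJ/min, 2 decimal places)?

R = Σλ_iE_i / (1 + Σλ_ih_i)
Numerator: 0.102×2320 + 0.46×197 = 327.3
Denominator: 1 + 0.102×8.74 + 0.46×19.4 = 10.82
R = 327.3/10.82 = 30.26 kJ/min

30.26 kJ/min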